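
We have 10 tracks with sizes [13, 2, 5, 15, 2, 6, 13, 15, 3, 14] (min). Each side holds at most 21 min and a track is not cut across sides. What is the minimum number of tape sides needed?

Total = 15 + 15 + 14 + 13 + 13 + 6 + 5 + 3 + 2 + 2 = 88 min.
Lower bound: ⌈88/21⌉ = 5 tape sides.
A packing using 5 tape sides:
  side 1: 15 + 6 = 21
  side 2: 15 + 5 = 20
  side 3: 14 + 3 + 2 + 2 = 21
  side 4: 13 = 13
  side 5: 13 = 13
This matches the lower bound, so 5 is optimal.

5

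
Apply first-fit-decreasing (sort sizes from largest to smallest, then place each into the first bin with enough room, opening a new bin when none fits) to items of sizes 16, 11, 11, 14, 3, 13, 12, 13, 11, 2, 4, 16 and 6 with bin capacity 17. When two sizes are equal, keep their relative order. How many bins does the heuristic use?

9

Sorted descending: 16, 16, 14, 13, 13, 12, 11, 11, 11, 6, 4, 3, 2.
  16 → bin 1 (new)  [load 16/17]
  16 → bin 2 (new)  [load 16/17]
  14 → bin 3 (new)  [load 14/17]
  13 → bin 4 (new)  [load 13/17]
  13 → bin 5 (new)  [load 13/17]
  12 → bin 6 (new)  [load 12/17]
  11 → bin 7 (new)  [load 11/17]
  11 → bin 8 (new)  [load 11/17]
  11 → bin 9 (new)  [load 11/17]
  6 → bin 7  [load 17/17]
  4 → bin 4  [load 17/17]
  3 → bin 3  [load 17/17]
  2 → bin 5  [load 15/17]
9 bins opened.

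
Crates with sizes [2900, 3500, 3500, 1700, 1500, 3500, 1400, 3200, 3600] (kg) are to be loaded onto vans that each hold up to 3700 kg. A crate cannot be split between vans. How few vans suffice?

8

Total = 3600 + 3500 + 3500 + 3500 + 3200 + 2900 + 1700 + 1500 + 1400 = 24800 kg.
Lower bound: ⌈24800/3700⌉ = 7 vans.
A packing using 8 vans:
  van 1: 3600 = 3600
  van 2: 3500 = 3500
  van 3: 3500 = 3500
  van 4: 3500 = 3500
  van 5: 3200 = 3200
  van 6: 2900 = 2900
  van 7: 1700 + 1500 = 3200
  van 8: 1400 = 1400
No arrangement into 7 vans stays within capacity, so 8 is optimal.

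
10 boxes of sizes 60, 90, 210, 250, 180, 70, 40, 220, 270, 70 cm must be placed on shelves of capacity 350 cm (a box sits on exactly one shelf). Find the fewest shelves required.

5

Total = 270 + 250 + 220 + 210 + 180 + 90 + 70 + 70 + 60 + 40 = 1460 cm.
Lower bound: ⌈1460/350⌉ = 5 shelves.
A packing using 5 shelves:
  shelf 1: 270 + 70 = 340
  shelf 2: 250 + 90 = 340
  shelf 3: 220 + 70 + 60 = 350
  shelf 4: 210 + 40 = 250
  shelf 5: 180 = 180
This matches the lower bound, so 5 is optimal.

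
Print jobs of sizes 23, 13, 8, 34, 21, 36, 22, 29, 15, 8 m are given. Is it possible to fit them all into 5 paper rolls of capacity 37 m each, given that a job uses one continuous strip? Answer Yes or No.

No

Total = 209 m; ⌈209/37⌉ = 6.
At least 6 paper rolls are required, but only 5 are allowed.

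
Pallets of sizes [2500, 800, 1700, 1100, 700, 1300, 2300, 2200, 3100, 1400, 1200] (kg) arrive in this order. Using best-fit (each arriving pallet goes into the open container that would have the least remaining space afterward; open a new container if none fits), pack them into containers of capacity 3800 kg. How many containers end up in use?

  2500 → container 1 (new)  [load 2500/3800]
  800 → container 1  [load 3300/3800]
  1700 → container 2 (new)  [load 1700/3800]
  1100 → container 2  [load 2800/3800]
  700 → container 2  [load 3500/3800]
  1300 → container 3 (new)  [load 1300/3800]
  2300 → container 3  [load 3600/3800]
  2200 → container 4 (new)  [load 2200/3800]
  3100 → container 5 (new)  [load 3100/3800]
  1400 → container 4  [load 3600/3800]
  1200 → container 6 (new)  [load 1200/3800]
6 containers opened.

6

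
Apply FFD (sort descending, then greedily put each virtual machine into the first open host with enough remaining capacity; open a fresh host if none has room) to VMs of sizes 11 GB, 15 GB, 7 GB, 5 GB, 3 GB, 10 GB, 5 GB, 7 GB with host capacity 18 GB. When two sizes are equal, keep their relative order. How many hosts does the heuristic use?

Sorted descending: 15, 11, 10, 7, 7, 5, 5, 3.
  15 → host 1 (new)  [load 15/18]
  11 → host 2 (new)  [load 11/18]
  10 → host 3 (new)  [load 10/18]
  7 → host 2  [load 18/18]
  7 → host 3  [load 17/18]
  5 → host 4 (new)  [load 5/18]
  5 → host 4  [load 10/18]
  3 → host 1  [load 18/18]
4 hosts opened.

4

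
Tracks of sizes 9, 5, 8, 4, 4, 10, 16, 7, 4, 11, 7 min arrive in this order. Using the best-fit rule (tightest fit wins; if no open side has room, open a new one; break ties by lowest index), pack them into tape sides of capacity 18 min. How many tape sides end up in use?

  9 → side 1 (new)  [load 9/18]
  5 → side 1  [load 14/18]
  8 → side 2 (new)  [load 8/18]
  4 → side 1  [load 18/18]
  4 → side 2  [load 12/18]
  10 → side 3 (new)  [load 10/18]
  16 → side 4 (new)  [load 16/18]
  7 → side 3  [load 17/18]
  4 → side 2  [load 16/18]
  11 → side 5 (new)  [load 11/18]
  7 → side 5  [load 18/18]
5 tape sides opened.

5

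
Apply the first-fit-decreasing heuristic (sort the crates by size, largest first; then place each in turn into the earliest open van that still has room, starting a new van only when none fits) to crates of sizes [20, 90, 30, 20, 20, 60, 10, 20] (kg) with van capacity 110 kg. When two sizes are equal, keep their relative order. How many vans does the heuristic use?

Sorted descending: 90, 60, 30, 20, 20, 20, 20, 10.
  90 → van 1 (new)  [load 90/110]
  60 → van 2 (new)  [load 60/110]
  30 → van 2  [load 90/110]
  20 → van 1  [load 110/110]
  20 → van 2  [load 110/110]
  20 → van 3 (new)  [load 20/110]
  20 → van 3  [load 40/110]
  10 → van 3  [load 50/110]
3 vans opened.

3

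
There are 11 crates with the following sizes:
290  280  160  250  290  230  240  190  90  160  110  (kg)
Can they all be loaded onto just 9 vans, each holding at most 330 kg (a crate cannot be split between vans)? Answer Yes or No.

A valid assignment using 8 vans:
  van 1: 290 = 290
  van 2: 290 = 290
  van 3: 280 = 280
  van 4: 250 = 250
  van 5: 240 + 90 = 330
  van 6: 230 = 230
  van 7: 190 + 110 = 300
  van 8: 160 + 160 = 320
That uses only 8 ≤ 9, so 9 vans are enough.

Yes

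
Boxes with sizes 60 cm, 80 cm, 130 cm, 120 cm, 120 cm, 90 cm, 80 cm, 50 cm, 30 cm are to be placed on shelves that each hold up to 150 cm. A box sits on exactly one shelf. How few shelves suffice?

Total = 130 + 120 + 120 + 90 + 80 + 80 + 60 + 50 + 30 = 760 cm.
Lower bound: ⌈760/150⌉ = 6 shelves.
A packing using 6 shelves:
  shelf 1: 130 = 130
  shelf 2: 120 + 30 = 150
  shelf 3: 120 = 120
  shelf 4: 90 + 60 = 150
  shelf 5: 80 + 50 = 130
  shelf 6: 80 = 80
This matches the lower bound, so 6 is optimal.

6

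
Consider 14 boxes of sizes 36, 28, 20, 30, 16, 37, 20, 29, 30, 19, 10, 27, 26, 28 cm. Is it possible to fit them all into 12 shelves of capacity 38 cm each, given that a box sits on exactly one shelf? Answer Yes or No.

A valid assignment using 12 shelves:
  shelf 1: 37 = 37
  shelf 2: 36 = 36
  shelf 3: 30 = 30
  shelf 4: 30 = 30
  shelf 5: 29 = 29
  shelf 6: 28 + 10 = 38
  shelf 7: 28 = 28
  shelf 8: 27 = 27
  shelf 9: 26 = 26
  shelf 10: 20 + 16 = 36
  shelf 11: 20 = 20
  shelf 12: 19 = 19
Every load is within 38 cm, so 12 shelves suffice.

Yes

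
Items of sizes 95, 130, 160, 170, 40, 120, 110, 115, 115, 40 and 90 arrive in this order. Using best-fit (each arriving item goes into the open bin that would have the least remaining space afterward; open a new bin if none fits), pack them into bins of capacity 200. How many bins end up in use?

  95 → bin 1 (new)  [load 95/200]
  130 → bin 2 (new)  [load 130/200]
  160 → bin 3 (new)  [load 160/200]
  170 → bin 4 (new)  [load 170/200]
  40 → bin 3  [load 200/200]
  120 → bin 5 (new)  [load 120/200]
  110 → bin 6 (new)  [load 110/200]
  115 → bin 7 (new)  [load 115/200]
  115 → bin 8 (new)  [load 115/200]
  40 → bin 2  [load 170/200]
  90 → bin 6  [load 200/200]
8 bins opened.

8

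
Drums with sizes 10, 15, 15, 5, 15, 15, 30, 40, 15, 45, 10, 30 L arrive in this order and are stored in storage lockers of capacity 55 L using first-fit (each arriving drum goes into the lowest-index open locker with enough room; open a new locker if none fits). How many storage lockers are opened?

6

  10 → locker 1 (new)  [load 10/55]
  15 → locker 1  [load 25/55]
  15 → locker 1  [load 40/55]
  5 → locker 1  [load 45/55]
  15 → locker 2 (new)  [load 15/55]
  15 → locker 2  [load 30/55]
  30 → locker 3 (new)  [load 30/55]
  40 → locker 4 (new)  [load 40/55]
  15 → locker 2  [load 45/55]
  45 → locker 5 (new)  [load 45/55]
  10 → locker 1  [load 55/55]
  30 → locker 6 (new)  [load 30/55]
6 storage lockers opened.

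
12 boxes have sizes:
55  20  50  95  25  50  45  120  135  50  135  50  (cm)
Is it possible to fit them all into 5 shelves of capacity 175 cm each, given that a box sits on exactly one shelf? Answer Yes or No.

No

Total = 830 cm; ⌈830/175⌉ = 5.
The bound of 5 does not rule out 5, but exhaustive search shows no assignment into 5 shelves of capacity 175 cm exists — the minimum is 6.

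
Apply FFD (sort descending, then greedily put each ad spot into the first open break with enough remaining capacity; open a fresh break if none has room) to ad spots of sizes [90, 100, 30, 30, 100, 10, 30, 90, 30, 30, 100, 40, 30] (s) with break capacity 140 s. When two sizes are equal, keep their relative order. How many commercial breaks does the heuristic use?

Sorted descending: 100, 100, 100, 90, 90, 40, 30, 30, 30, 30, 30, 30, 10.
  100 → break 1 (new)  [load 100/140]
  100 → break 2 (new)  [load 100/140]
  100 → break 3 (new)  [load 100/140]
  90 → break 4 (new)  [load 90/140]
  90 → break 5 (new)  [load 90/140]
  40 → break 1  [load 140/140]
  30 → break 2  [load 130/140]
  30 → break 3  [load 130/140]
  30 → break 4  [load 120/140]
  30 → break 5  [load 120/140]
  30 → break 6 (new)  [load 30/140]
  30 → break 6  [load 60/140]
  10 → break 2  [load 140/140]
6 commercial breaks opened.

6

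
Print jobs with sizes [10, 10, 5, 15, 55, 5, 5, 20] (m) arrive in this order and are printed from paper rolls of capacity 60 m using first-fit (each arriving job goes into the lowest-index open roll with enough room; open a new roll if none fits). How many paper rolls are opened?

3

  10 → roll 1 (new)  [load 10/60]
  10 → roll 1  [load 20/60]
  5 → roll 1  [load 25/60]
  15 → roll 1  [load 40/60]
  55 → roll 2 (new)  [load 55/60]
  5 → roll 1  [load 45/60]
  5 → roll 1  [load 50/60]
  20 → roll 3 (new)  [load 20/60]
3 paper rolls opened.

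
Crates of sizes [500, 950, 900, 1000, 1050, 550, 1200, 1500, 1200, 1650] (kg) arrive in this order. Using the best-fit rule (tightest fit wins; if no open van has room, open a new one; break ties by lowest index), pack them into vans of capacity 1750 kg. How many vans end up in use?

8

  500 → van 1 (new)  [load 500/1750]
  950 → van 1  [load 1450/1750]
  900 → van 2 (new)  [load 900/1750]
  1000 → van 3 (new)  [load 1000/1750]
  1050 → van 4 (new)  [load 1050/1750]
  550 → van 4  [load 1600/1750]
  1200 → van 5 (new)  [load 1200/1750]
  1500 → van 6 (new)  [load 1500/1750]
  1200 → van 7 (new)  [load 1200/1750]
  1650 → van 8 (new)  [load 1650/1750]
8 vans opened.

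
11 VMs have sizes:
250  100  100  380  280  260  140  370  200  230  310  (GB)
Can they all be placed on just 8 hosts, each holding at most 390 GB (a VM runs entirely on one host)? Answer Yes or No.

A valid assignment using 8 hosts:
  host 1: 380 = 380
  host 2: 370 = 370
  host 3: 310 = 310
  host 4: 280 + 100 = 380
  host 5: 260 + 100 = 360
  host 6: 250 + 140 = 390
  host 7: 230 = 230
  host 8: 200 = 200
Every load is within 390 GB, so 8 hosts suffice.

Yes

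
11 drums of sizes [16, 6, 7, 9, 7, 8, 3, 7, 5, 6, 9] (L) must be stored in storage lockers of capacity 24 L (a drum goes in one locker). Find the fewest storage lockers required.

4

Total = 16 + 9 + 9 + 8 + 7 + 7 + 7 + 6 + 6 + 5 + 3 = 83 L.
Lower bound: ⌈83/24⌉ = 4 storage lockers.
A packing using 4 storage lockers:
  locker 1: 16 + 8 = 24
  locker 2: 9 + 9 + 6 = 24
  locker 3: 7 + 7 + 7 + 3 = 24
  locker 4: 6 + 5 = 11
This matches the lower bound, so 4 is optimal.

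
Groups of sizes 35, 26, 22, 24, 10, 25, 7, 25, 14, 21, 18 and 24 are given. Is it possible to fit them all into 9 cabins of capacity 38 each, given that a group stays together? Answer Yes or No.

A valid assignment using 9 cabins:
  cabin 1: 35 = 35
  cabin 2: 26 + 10 = 36
  cabin 3: 25 + 7 = 32
  cabin 4: 25 = 25
  cabin 5: 24 + 14 = 38
  cabin 6: 24 = 24
  cabin 7: 22 = 22
  cabin 8: 21 = 21
  cabin 9: 18 = 18
Every load is within 38, so 9 cabins suffice.

Yes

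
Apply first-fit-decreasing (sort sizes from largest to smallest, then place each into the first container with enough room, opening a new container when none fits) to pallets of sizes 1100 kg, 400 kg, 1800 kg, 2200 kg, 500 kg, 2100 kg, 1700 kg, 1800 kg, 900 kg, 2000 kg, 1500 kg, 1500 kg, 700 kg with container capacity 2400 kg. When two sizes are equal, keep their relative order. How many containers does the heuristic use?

Sorted descending: 2200, 2100, 2000, 1800, 1800, 1700, 1500, 1500, 1100, 900, 700, 500, 400.
  2200 → container 1 (new)  [load 2200/2400]
  2100 → container 2 (new)  [load 2100/2400]
  2000 → container 3 (new)  [load 2000/2400]
  1800 → container 4 (new)  [load 1800/2400]
  1800 → container 5 (new)  [load 1800/2400]
  1700 → container 6 (new)  [load 1700/2400]
  1500 → container 7 (new)  [load 1500/2400]
  1500 → container 8 (new)  [load 1500/2400]
  1100 → container 9 (new)  [load 1100/2400]
  900 → container 7  [load 2400/2400]
  700 → container 6  [load 2400/2400]
  500 → container 4  [load 2300/2400]
  400 → container 3  [load 2400/2400]
9 containers opened.

9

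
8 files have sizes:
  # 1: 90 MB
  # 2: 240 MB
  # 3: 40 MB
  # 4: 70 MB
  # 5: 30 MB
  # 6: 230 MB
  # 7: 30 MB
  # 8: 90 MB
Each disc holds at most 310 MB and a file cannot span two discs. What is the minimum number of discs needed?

Total = 240 + 230 + 90 + 90 + 70 + 40 + 30 + 30 = 820 MB.
Lower bound: ⌈820/310⌉ = 3 discs.
A packing using 3 discs:
  disc 1: 240 + 70 = 310
  disc 2: 230 + 40 + 30 = 300
  disc 3: 90 + 90 + 30 = 210
This matches the lower bound, so 3 is optimal.

3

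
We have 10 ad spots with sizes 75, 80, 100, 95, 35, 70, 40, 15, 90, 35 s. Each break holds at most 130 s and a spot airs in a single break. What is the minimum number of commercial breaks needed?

6

Total = 100 + 95 + 90 + 80 + 75 + 70 + 40 + 35 + 35 + 15 = 635 s.
Lower bound: ⌈635/130⌉ = 5 commercial breaks.
Also, 6 ad spots each exceed 65 s, and no two of those can share a break, so at least 6 commercial breaks are needed.
A packing using 6 commercial breaks:
  break 1: 100 + 15 = 115
  break 2: 95 + 35 = 130
  break 3: 90 + 40 = 130
  break 4: 80 + 35 = 115
  break 5: 75 = 75
  break 6: 70 = 70
This matches the lower bound, so 6 is optimal.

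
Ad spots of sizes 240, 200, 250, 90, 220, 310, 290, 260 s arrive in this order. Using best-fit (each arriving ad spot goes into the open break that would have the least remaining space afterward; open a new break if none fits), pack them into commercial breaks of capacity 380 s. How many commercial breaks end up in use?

  240 → break 1 (new)  [load 240/380]
  200 → break 2 (new)  [load 200/380]
  250 → break 3 (new)  [load 250/380]
  90 → break 3  [load 340/380]
  220 → break 4 (new)  [load 220/380]
  310 → break 5 (new)  [load 310/380]
  290 → break 6 (new)  [load 290/380]
  260 → break 7 (new)  [load 260/380]
7 commercial breaks opened.

7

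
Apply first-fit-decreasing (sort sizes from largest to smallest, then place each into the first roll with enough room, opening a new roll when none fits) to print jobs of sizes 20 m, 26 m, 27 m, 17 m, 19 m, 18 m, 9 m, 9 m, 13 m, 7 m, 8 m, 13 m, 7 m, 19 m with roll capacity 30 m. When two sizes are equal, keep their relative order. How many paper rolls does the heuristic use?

Sorted descending: 27, 26, 20, 19, 19, 18, 17, 13, 13, 9, 9, 8, 7, 7.
  27 → roll 1 (new)  [load 27/30]
  26 → roll 2 (new)  [load 26/30]
  20 → roll 3 (new)  [load 20/30]
  19 → roll 4 (new)  [load 19/30]
  19 → roll 5 (new)  [load 19/30]
  18 → roll 6 (new)  [load 18/30]
  17 → roll 7 (new)  [load 17/30]
  13 → roll 7  [load 30/30]
  13 → roll 8 (new)  [load 13/30]
  9 → roll 3  [load 29/30]
  9 → roll 4  [load 28/30]
  8 → roll 5  [load 27/30]
  7 → roll 6  [load 25/30]
  7 → roll 8  [load 20/30]
8 paper rolls opened.

8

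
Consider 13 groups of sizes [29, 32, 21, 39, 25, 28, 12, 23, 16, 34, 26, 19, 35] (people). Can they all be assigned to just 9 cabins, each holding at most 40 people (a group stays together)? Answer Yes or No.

No

Total = 339 people; ⌈339/40⌉ = 9.
10 groups each exceed half the capacity and cannot share a cabin, forcing at least 10 cabins.
At least 10 cabins are required, but only 9 are allowed.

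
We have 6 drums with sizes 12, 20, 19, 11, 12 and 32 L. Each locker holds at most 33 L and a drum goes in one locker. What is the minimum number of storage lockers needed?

Total = 32 + 20 + 19 + 12 + 12 + 11 = 106 L.
Lower bound: ⌈106/33⌉ = 4 storage lockers.
A packing using 4 storage lockers:
  locker 1: 32 = 32
  locker 2: 20 + 12 = 32
  locker 3: 19 + 12 = 31
  locker 4: 11 = 11
This matches the lower bound, so 4 is optimal.

4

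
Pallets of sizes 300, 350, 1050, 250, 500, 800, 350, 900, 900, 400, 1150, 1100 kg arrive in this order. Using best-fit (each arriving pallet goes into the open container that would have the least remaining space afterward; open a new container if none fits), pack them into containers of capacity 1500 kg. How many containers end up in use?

7

  300 → container 1 (new)  [load 300/1500]
  350 → container 1  [load 650/1500]
  1050 → container 2 (new)  [load 1050/1500]
  250 → container 2  [load 1300/1500]
  500 → container 1  [load 1150/1500]
  800 → container 3 (new)  [load 800/1500]
  350 → container 1  [load 1500/1500]
  900 → container 4 (new)  [load 900/1500]
  900 → container 5 (new)  [load 900/1500]
  400 → container 4  [load 1300/1500]
  1150 → container 6 (new)  [load 1150/1500]
  1100 → container 7 (new)  [load 1100/1500]
7 containers opened.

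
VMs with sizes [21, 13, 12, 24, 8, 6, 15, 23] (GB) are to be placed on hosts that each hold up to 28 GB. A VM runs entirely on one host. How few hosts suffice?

5

Total = 24 + 23 + 21 + 15 + 13 + 12 + 8 + 6 = 122 GB.
Lower bound: ⌈122/28⌉ = 5 hosts.
A packing using 5 hosts:
  host 1: 24 = 24
  host 2: 23 = 23
  host 3: 21 + 6 = 27
  host 4: 15 + 13 = 28
  host 5: 12 + 8 = 20
This matches the lower bound, so 5 is optimal.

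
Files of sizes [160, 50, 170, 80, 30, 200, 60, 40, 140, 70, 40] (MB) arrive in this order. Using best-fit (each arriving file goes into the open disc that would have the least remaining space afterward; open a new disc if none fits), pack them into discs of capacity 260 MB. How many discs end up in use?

5

  160 → disc 1 (new)  [load 160/260]
  50 → disc 1  [load 210/260]
  170 → disc 2 (new)  [load 170/260]
  80 → disc 2  [load 250/260]
  30 → disc 1  [load 240/260]
  200 → disc 3 (new)  [load 200/260]
  60 → disc 3  [load 260/260]
  40 → disc 4 (new)  [load 40/260]
  140 → disc 4  [load 180/260]
  70 → disc 4  [load 250/260]
  40 → disc 5 (new)  [load 40/260]
5 discs opened.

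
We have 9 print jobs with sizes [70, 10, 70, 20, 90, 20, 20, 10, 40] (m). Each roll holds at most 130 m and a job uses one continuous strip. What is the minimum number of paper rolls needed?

Total = 90 + 70 + 70 + 40 + 20 + 20 + 20 + 10 + 10 = 350 m.
Lower bound: ⌈350/130⌉ = 3 paper rolls.
A packing using 3 paper rolls:
  roll 1: 90 + 40 = 130
  roll 2: 70 + 20 + 20 + 20 = 130
  roll 3: 70 + 10 + 10 = 90
This matches the lower bound, so 3 is optimal.

3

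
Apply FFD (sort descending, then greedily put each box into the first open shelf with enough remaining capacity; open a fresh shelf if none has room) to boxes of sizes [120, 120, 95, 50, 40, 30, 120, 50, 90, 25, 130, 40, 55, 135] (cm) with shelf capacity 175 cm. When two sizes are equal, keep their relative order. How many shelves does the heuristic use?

Sorted descending: 135, 130, 120, 120, 120, 95, 90, 55, 50, 50, 40, 40, 30, 25.
  135 → shelf 1 (new)  [load 135/175]
  130 → shelf 2 (new)  [load 130/175]
  120 → shelf 3 (new)  [load 120/175]
  120 → shelf 4 (new)  [load 120/175]
  120 → shelf 5 (new)  [load 120/175]
  95 → shelf 6 (new)  [load 95/175]
  90 → shelf 7 (new)  [load 90/175]
  55 → shelf 3  [load 175/175]
  50 → shelf 4  [load 170/175]
  50 → shelf 5  [load 170/175]
  40 → shelf 1  [load 175/175]
  40 → shelf 2  [load 170/175]
  30 → shelf 6  [load 125/175]
  25 → shelf 6  [load 150/175]
7 shelves opened.

7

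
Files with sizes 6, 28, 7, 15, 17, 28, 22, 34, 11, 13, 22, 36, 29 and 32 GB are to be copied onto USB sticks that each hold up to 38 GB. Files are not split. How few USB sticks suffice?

9

Total = 36 + 34 + 32 + 29 + 28 + 28 + 22 + 22 + 17 + 15 + 13 + 11 + 7 + 6 = 300 GB.
Lower bound: ⌈300/38⌉ = 8 USB sticks.
A packing using 9 USB sticks:
  USB stick 1: 36 = 36
  USB stick 2: 34 = 34
  USB stick 3: 32 + 6 = 38
  USB stick 4: 29 + 7 = 36
  USB stick 5: 28 = 28
  USB stick 6: 28 = 28
  USB stick 7: 22 + 15 = 37
  USB stick 8: 22 + 13 = 35
  USB stick 9: 17 + 11 = 28
No arrangement into 8 USB sticks stays within capacity, so 9 is optimal.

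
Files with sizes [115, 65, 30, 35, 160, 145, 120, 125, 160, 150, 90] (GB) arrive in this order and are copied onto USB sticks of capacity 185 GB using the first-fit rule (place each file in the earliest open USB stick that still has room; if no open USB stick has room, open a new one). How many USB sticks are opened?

  115 → USB stick 1 (new)  [load 115/185]
  65 → USB stick 1  [load 180/185]
  30 → USB stick 2 (new)  [load 30/185]
  35 → USB stick 2  [load 65/185]
  160 → USB stick 3 (new)  [load 160/185]
  145 → USB stick 4 (new)  [load 145/185]
  120 → USB stick 2  [load 185/185]
  125 → USB stick 5 (new)  [load 125/185]
  160 → USB stick 6 (new)  [load 160/185]
  150 → USB stick 7 (new)  [load 150/185]
  90 → USB stick 8 (new)  [load 90/185]
8 USB sticks opened.

8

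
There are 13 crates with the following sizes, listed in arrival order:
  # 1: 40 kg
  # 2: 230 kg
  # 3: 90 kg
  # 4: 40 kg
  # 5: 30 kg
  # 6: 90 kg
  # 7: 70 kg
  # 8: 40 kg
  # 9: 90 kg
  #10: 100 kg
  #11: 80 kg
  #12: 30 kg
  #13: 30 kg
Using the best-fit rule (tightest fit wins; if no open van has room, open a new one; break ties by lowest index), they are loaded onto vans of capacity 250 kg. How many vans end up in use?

4

  40 → van 1 (new)  [load 40/250]
  230 → van 2 (new)  [load 230/250]
  90 → van 1  [load 130/250]
  40 → van 1  [load 170/250]
  30 → van 1  [load 200/250]
  90 → van 3 (new)  [load 90/250]
  70 → van 3  [load 160/250]
  40 → van 1  [load 240/250]
  90 → van 3  [load 250/250]
  100 → van 4 (new)  [load 100/250]
  80 → van 4  [load 180/250]
  30 → van 4  [load 210/250]
  30 → van 4  [load 240/250]
4 vans opened.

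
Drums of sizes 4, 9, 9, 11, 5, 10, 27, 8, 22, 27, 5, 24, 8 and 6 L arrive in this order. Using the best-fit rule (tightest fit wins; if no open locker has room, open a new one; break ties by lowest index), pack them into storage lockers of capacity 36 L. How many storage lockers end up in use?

6

  4 → locker 1 (new)  [load 4/36]
  9 → locker 1  [load 13/36]
  9 → locker 1  [load 22/36]
  11 → locker 1  [load 33/36]
  5 → locker 2 (new)  [load 5/36]
  10 → locker 2  [load 15/36]
  27 → locker 3 (new)  [load 27/36]
  8 → locker 3  [load 35/36]
  22 → locker 4 (new)  [load 22/36]
  27 → locker 5 (new)  [load 27/36]
  5 → locker 5  [load 32/36]
  24 → locker 6 (new)  [load 24/36]
  8 → locker 6  [load 32/36]
  6 → locker 4  [load 28/36]
6 storage lockers opened.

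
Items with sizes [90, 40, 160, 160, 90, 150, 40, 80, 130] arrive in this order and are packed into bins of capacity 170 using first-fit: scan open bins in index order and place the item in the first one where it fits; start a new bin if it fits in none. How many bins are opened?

6

  90 → bin 1 (new)  [load 90/170]
  40 → bin 1  [load 130/170]
  160 → bin 2 (new)  [load 160/170]
  160 → bin 3 (new)  [load 160/170]
  90 → bin 4 (new)  [load 90/170]
  150 → bin 5 (new)  [load 150/170]
  40 → bin 1  [load 170/170]
  80 → bin 4  [load 170/170]
  130 → bin 6 (new)  [load 130/170]
6 bins opened.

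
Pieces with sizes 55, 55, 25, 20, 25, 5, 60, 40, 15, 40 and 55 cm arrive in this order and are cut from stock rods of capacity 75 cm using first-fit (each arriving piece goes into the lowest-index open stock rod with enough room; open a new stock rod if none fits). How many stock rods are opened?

7

  55 → stock rod 1 (new)  [load 55/75]
  55 → stock rod 2 (new)  [load 55/75]
  25 → stock rod 3 (new)  [load 25/75]
  20 → stock rod 1  [load 75/75]
  25 → stock rod 3  [load 50/75]
  5 → stock rod 2  [load 60/75]
  60 → stock rod 4 (new)  [load 60/75]
  40 → stock rod 5 (new)  [load 40/75]
  15 → stock rod 2  [load 75/75]
  40 → stock rod 6 (new)  [load 40/75]
  55 → stock rod 7 (new)  [load 55/75]
7 stock rods opened.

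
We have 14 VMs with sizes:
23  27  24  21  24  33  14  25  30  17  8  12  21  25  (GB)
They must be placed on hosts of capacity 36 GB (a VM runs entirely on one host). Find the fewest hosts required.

11

Total = 33 + 30 + 27 + 25 + 25 + 24 + 24 + 23 + 21 + 21 + 17 + 14 + 12 + 8 = 304 GB.
Lower bound: ⌈304/36⌉ = 9 hosts.
Also, 10 VMs each exceed 18 GB, and no two of those can share a host, so at least 10 hosts are needed.
A packing using 11 hosts:
  host 1: 33 = 33
  host 2: 30 = 30
  host 3: 27 + 8 = 35
  host 4: 25 = 25
  host 5: 25 = 25
  host 6: 24 + 12 = 36
  host 7: 24 = 24
  host 8: 23 = 23
  host 9: 21 + 14 = 35
  host 10: 21 = 21
  host 11: 17 = 17
No arrangement into 10 hosts stays within capacity, so 11 is optimal.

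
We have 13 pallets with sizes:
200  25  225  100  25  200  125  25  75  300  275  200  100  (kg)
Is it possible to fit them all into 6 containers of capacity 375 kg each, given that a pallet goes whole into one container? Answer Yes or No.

Yes

A valid assignment using 6 containers:
  container 1: 300 + 75 = 375
  container 2: 275 + 100 = 375
  container 3: 225 + 125 + 25 = 375
  container 4: 200 + 100 + 25 + 25 = 350
  container 5: 200 = 200
  container 6: 200 = 200
Every load is within 375 kg, so 6 containers suffice.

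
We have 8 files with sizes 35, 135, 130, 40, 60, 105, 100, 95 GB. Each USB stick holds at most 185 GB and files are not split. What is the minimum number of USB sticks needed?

5

Total = 135 + 130 + 105 + 100 + 95 + 60 + 40 + 35 = 700 GB.
Lower bound: ⌈700/185⌉ = 4 USB sticks.
Also, 5 files each exceed 185/2 GB, and no two of those can share a USB stick, so at least 5 USB sticks are needed.
A packing using 5 USB sticks:
  USB stick 1: 135 + 40 = 175
  USB stick 2: 130 + 35 = 165
  USB stick 3: 105 + 60 = 165
  USB stick 4: 100 = 100
  USB stick 5: 95 = 95
This matches the lower bound, so 5 is optimal.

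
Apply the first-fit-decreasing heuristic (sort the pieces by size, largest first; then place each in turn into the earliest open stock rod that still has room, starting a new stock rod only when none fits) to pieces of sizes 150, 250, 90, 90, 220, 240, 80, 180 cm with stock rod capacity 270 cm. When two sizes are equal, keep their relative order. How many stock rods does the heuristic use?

Sorted descending: 250, 240, 220, 180, 150, 90, 90, 80.
  250 → stock rod 1 (new)  [load 250/270]
  240 → stock rod 2 (new)  [load 240/270]
  220 → stock rod 3 (new)  [load 220/270]
  180 → stock rod 4 (new)  [load 180/270]
  150 → stock rod 5 (new)  [load 150/270]
  90 → stock rod 4  [load 270/270]
  90 → stock rod 5  [load 240/270]
  80 → stock rod 6 (new)  [load 80/270]
6 stock rods opened.

6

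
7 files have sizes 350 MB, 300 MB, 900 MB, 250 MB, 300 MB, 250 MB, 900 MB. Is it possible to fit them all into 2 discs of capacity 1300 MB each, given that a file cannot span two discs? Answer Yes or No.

No

Total = 3250 MB; ⌈3250/1300⌉ = 3.
At least 3 discs are required, but only 2 are allowed.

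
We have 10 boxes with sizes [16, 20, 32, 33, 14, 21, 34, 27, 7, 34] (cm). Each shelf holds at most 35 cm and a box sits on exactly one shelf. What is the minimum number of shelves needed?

8

Total = 34 + 34 + 33 + 32 + 27 + 21 + 20 + 16 + 14 + 7 = 238 cm.
Lower bound: ⌈238/35⌉ = 7 shelves.
A packing using 8 shelves:
  shelf 1: 34 = 34
  shelf 2: 34 = 34
  shelf 3: 33 = 33
  shelf 4: 32 = 32
  shelf 5: 27 + 7 = 34
  shelf 6: 21 + 14 = 35
  shelf 7: 20 = 20
  shelf 8: 16 = 16
No arrangement into 7 shelves stays within capacity, so 8 is optimal.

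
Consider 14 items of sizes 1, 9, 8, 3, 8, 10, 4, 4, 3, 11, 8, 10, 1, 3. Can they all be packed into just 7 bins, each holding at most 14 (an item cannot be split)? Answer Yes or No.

Yes

A valid assignment using 7 bins:
  bin 1: 11 + 3 = 14
  bin 2: 10 + 4 = 14
  bin 3: 10 + 4 = 14
  bin 4: 9 + 3 + 1 + 1 = 14
  bin 5: 8 + 3 = 11
  bin 6: 8 = 8
  bin 7: 8 = 8
Every load is within 14, so 7 bins suffice.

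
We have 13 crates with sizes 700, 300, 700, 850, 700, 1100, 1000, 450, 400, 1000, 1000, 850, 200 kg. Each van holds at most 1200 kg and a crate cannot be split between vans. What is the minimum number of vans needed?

Total = 1100 + 1000 + 1000 + 1000 + 850 + 850 + 700 + 700 + 700 + 450 + 400 + 300 + 200 = 9250 kg.
Lower bound: ⌈9250/1200⌉ = 8 vans.
Also, 9 crates each exceed 600 kg, and no two of those can share a van, so at least 9 vans are needed.
A packing using 9 vans:
  van 1: 1100 = 1100
  van 2: 1000 + 200 = 1200
  van 3: 1000 = 1000
  van 4: 1000 = 1000
  van 5: 850 + 300 = 1150
  van 6: 850 = 850
  van 7: 700 + 450 = 1150
  van 8: 700 + 400 = 1100
  van 9: 700 = 700
This matches the lower bound, so 9 is optimal.

9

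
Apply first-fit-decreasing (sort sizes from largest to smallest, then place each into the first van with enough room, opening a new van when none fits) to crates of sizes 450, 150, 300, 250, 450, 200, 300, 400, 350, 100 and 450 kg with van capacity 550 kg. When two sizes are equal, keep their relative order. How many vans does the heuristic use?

Sorted descending: 450, 450, 450, 400, 350, 300, 300, 250, 200, 150, 100.
  450 → van 1 (new)  [load 450/550]
  450 → van 2 (new)  [load 450/550]
  450 → van 3 (new)  [load 450/550]
  400 → van 4 (new)  [load 400/550]
  350 → van 5 (new)  [load 350/550]
  300 → van 6 (new)  [load 300/550]
  300 → van 7 (new)  [load 300/550]
  250 → van 6  [load 550/550]
  200 → van 5  [load 550/550]
  150 → van 4  [load 550/550]
  100 → van 1  [load 550/550]
7 vans opened.

7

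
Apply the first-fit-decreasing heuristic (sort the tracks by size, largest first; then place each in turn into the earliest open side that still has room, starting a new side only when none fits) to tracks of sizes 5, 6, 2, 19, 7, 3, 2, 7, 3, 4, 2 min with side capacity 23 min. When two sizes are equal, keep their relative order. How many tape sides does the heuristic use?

Sorted descending: 19, 7, 7, 6, 5, 4, 3, 3, 2, 2, 2.
  19 → side 1 (new)  [load 19/23]
  7 → side 2 (new)  [load 7/23]
  7 → side 2  [load 14/23]
  6 → side 2  [load 20/23]
  5 → side 3 (new)  [load 5/23]
  4 → side 1  [load 23/23]
  3 → side 2  [load 23/23]
  3 → side 3  [load 8/23]
  2 → side 3  [load 10/23]
  2 → side 3  [load 12/23]
  2 → side 3  [load 14/23]
3 tape sides opened.

3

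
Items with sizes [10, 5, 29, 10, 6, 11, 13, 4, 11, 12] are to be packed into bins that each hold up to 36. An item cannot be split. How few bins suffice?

4

Total = 29 + 13 + 12 + 11 + 11 + 10 + 10 + 6 + 5 + 4 = 111.
Lower bound: ⌈111/36⌉ = 4 bins.
A packing using 4 bins:
  bin 1: 29 + 6 = 35
  bin 2: 13 + 12 + 11 = 36
  bin 3: 11 + 10 + 10 + 5 = 36
  bin 4: 4 = 4
This matches the lower bound, so 4 is optimal.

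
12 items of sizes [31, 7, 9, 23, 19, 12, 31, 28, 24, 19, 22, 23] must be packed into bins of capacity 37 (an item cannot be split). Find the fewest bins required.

9

Total = 31 + 31 + 28 + 24 + 23 + 23 + 22 + 19 + 19 + 12 + 9 + 7 = 248.
Lower bound: ⌈248/37⌉ = 7 bins.
Also, 9 items each exceed 37/2, and no two of those can share a bin, so at least 9 bins are needed.
A packing using 9 bins:
  bin 1: 31 = 31
  bin 2: 31 = 31
  bin 3: 28 + 9 = 37
  bin 4: 24 + 12 = 36
  bin 5: 23 + 7 = 30
  bin 6: 23 = 23
  bin 7: 22 = 22
  bin 8: 19 = 19
  bin 9: 19 = 19
This matches the lower bound, so 9 is optimal.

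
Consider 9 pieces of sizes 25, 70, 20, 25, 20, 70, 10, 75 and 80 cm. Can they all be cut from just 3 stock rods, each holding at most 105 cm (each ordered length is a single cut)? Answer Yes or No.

No

Total = 395 cm; ⌈395/105⌉ = 4.
At least 4 stock rods are required, but only 3 are allowed.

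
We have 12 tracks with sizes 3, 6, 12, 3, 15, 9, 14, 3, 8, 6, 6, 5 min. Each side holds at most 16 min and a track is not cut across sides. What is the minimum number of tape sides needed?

6

Total = 15 + 14 + 12 + 9 + 8 + 6 + 6 + 6 + 5 + 3 + 3 + 3 = 90 min.
Lower bound: ⌈90/16⌉ = 6 tape sides.
A packing using 6 tape sides:
  side 1: 15 = 15
  side 2: 14 = 14
  side 3: 12 + 3 = 15
  side 4: 9 + 6 = 15
  side 5: 8 + 5 + 3 = 16
  side 6: 6 + 6 + 3 = 15
This matches the lower bound, so 6 is optimal.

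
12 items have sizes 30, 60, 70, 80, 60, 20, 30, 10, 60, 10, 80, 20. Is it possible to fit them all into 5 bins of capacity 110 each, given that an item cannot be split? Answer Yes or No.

No

Total = 530; ⌈530/110⌉ = 5.
6 items each exceed half the capacity and cannot share a bin, forcing at least 6 bins.
At least 6 bins are required, but only 5 are allowed.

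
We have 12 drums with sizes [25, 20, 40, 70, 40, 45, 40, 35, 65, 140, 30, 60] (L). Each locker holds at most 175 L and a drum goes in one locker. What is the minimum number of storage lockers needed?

4

Total = 140 + 70 + 65 + 60 + 45 + 40 + 40 + 40 + 35 + 30 + 25 + 20 = 610 L.
Lower bound: ⌈610/175⌉ = 4 storage lockers.
A packing using 4 storage lockers:
  locker 1: 140 + 35 = 175
  locker 2: 70 + 65 + 40 = 175
  locker 3: 60 + 45 + 40 + 30 = 175
  locker 4: 40 + 25 + 20 = 85
This matches the lower bound, so 4 is optimal.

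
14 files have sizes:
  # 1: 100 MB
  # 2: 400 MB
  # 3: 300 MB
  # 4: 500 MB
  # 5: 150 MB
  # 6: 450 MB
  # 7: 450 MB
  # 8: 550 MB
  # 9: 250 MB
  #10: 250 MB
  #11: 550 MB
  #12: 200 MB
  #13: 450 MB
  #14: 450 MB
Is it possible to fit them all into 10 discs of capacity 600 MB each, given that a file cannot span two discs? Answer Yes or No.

A valid assignment using 10 discs:
  disc 1: 550 = 550
  disc 2: 550 = 550
  disc 3: 500 + 100 = 600
  disc 4: 450 + 150 = 600
  disc 5: 450 = 450
  disc 6: 450 = 450
  disc 7: 450 = 450
  disc 8: 400 + 200 = 600
  disc 9: 300 + 250 = 550
  disc 10: 250 = 250
Every load is within 600 MB, so 10 discs suffice.

Yes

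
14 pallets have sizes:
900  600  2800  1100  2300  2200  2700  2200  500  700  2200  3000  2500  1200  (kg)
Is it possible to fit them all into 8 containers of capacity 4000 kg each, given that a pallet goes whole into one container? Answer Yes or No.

A valid assignment using 8 containers:
  container 1: 3000 + 900 = 3900
  container 2: 2800 + 1200 = 4000
  container 3: 2700 + 1100 = 3800
  container 4: 2500 + 700 + 600 = 3800
  container 5: 2300 + 500 = 2800
  container 6: 2200 = 2200
  container 7: 2200 = 2200
  container 8: 2200 = 2200
Every load is within 4000 kg, so 8 containers suffice.

Yes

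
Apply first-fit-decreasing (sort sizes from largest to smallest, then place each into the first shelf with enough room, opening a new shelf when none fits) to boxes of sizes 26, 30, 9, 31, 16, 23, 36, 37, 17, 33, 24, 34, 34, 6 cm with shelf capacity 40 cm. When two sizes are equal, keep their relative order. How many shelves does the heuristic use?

Sorted descending: 37, 36, 34, 34, 33, 31, 30, 26, 24, 23, 17, 16, 9, 6.
  37 → shelf 1 (new)  [load 37/40]
  36 → shelf 2 (new)  [load 36/40]
  34 → shelf 3 (new)  [load 34/40]
  34 → shelf 4 (new)  [load 34/40]
  33 → shelf 5 (new)  [load 33/40]
  31 → shelf 6 (new)  [load 31/40]
  30 → shelf 7 (new)  [load 30/40]
  26 → shelf 8 (new)  [load 26/40]
  24 → shelf 9 (new)  [load 24/40]
  23 → shelf 10 (new)  [load 23/40]
  17 → shelf 10  [load 40/40]
  16 → shelf 9  [load 40/40]
  9 → shelf 6  [load 40/40]
  6 → shelf 3  [load 40/40]
10 shelves opened.

10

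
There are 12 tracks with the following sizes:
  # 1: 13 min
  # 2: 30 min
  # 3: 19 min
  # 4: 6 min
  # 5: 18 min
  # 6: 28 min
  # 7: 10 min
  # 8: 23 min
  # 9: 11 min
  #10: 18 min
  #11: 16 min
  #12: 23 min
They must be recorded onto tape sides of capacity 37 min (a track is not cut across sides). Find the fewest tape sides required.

7

Total = 30 + 28 + 23 + 23 + 19 + 18 + 18 + 16 + 13 + 11 + 10 + 6 = 215 min.
Lower bound: ⌈215/37⌉ = 6 tape sides.
A packing using 7 tape sides:
  side 1: 30 + 6 = 36
  side 2: 28 = 28
  side 3: 23 + 13 = 36
  side 4: 23 + 11 = 34
  side 5: 19 + 18 = 37
  side 6: 18 + 16 = 34
  side 7: 10 = 10
No arrangement into 6 tape sides stays within capacity, so 7 is optimal.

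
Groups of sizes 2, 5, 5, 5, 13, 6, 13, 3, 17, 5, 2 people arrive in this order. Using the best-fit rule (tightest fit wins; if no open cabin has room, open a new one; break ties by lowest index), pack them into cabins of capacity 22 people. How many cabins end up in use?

  2 → cabin 1 (new)  [load 2/22]
  5 → cabin 1  [load 7/22]
  5 → cabin 1  [load 12/22]
  5 → cabin 1  [load 17/22]
  13 → cabin 2 (new)  [load 13/22]
  6 → cabin 2  [load 19/22]
  13 → cabin 3 (new)  [load 13/22]
  3 → cabin 2  [load 22/22]
  17 → cabin 4 (new)  [load 17/22]
  5 → cabin 1  [load 22/22]
  2 → cabin 4  [load 19/22]
4 cabins opened.

4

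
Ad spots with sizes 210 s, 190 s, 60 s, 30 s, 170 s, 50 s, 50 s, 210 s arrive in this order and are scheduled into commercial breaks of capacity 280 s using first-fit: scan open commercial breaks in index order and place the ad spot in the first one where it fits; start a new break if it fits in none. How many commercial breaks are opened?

  210 → break 1 (new)  [load 210/280]
  190 → break 2 (new)  [load 190/280]
  60 → break 1  [load 270/280]
  30 → break 2  [load 220/280]
  170 → break 3 (new)  [load 170/280]
  50 → break 2  [load 270/280]
  50 → break 3  [load 220/280]
  210 → break 4 (new)  [load 210/280]
4 commercial breaks opened.

4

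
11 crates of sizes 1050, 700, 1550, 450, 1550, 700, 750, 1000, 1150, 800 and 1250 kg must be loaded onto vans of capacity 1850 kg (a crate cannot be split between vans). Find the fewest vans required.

7

Total = 1550 + 1550 + 1250 + 1150 + 1050 + 1000 + 800 + 750 + 700 + 700 + 450 = 10950 kg.
Lower bound: ⌈10950/1850⌉ = 6 vans.
A packing using 7 vans:
  van 1: 1550 = 1550
  van 2: 1550 = 1550
  van 3: 1250 + 450 = 1700
  van 4: 1150 + 700 = 1850
  van 5: 1050 + 800 = 1850
  van 6: 1000 + 750 = 1750
  van 7: 700 = 700
No arrangement into 6 vans stays within capacity, so 7 is optimal.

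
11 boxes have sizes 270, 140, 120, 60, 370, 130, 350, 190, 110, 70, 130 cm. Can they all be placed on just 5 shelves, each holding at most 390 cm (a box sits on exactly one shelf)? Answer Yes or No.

Total = 1940 cm; ⌈1940/390⌉ = 5.
The bound of 5 does not rule out 5, but exhaustive search shows no assignment into 5 shelves of capacity 390 cm exists — the minimum is 6.

No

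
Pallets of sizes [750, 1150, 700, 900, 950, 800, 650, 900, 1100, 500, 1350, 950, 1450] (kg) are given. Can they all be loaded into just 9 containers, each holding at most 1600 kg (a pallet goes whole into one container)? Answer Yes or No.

A valid assignment using 9 containers:
  container 1: 1450 = 1450
  container 2: 1350 = 1350
  container 3: 1150 = 1150
  container 4: 1100 + 500 = 1600
  container 5: 950 + 650 = 1600
  container 6: 950 = 950
  container 7: 900 + 700 = 1600
  container 8: 900 = 900
  container 9: 800 + 750 = 1550
Every load is within 1600 kg, so 9 containers suffice.

Yes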